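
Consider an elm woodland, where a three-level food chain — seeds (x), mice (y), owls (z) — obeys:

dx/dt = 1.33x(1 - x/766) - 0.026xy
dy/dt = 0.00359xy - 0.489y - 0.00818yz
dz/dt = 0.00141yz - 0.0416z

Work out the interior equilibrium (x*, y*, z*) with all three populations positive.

From dz/dt = 0: 0.00141y* = 0.0416, so y* = 29.5.
From dx/dt = 0: 1.33(1 - x*/766) = 0.026·29.5, giving x* = 766·(1 - 0.577) = 324.
From dy/dt = 0: 0.00359·324 - 0.489 = 0.00818z*, so z* = 0.675/0.00818 = 82.5.

x* ≈ 324, y* ≈ 29.5, z* ≈ 82.5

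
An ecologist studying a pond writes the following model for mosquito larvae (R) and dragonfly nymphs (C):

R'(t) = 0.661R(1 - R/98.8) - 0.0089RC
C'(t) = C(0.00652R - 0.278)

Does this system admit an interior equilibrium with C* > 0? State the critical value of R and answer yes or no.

Threshold R = 42.6; K > 42.6, so yes, the predator persists.

The predator equation gives dC/dt > 0 only when R > 0.278/0.00652 = 42.6.
Without the predator, R → K = 98.8. Since 98.8 > 42.6, the predator can invade and persist.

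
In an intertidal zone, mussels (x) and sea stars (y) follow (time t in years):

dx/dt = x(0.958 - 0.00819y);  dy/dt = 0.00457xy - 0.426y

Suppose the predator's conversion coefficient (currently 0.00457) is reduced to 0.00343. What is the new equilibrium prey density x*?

At the interior fixed point, setting dy/dt = 0 with y > 0 fixes x* = (predator death rate)/(xy coefficient) — independent of the other coefficients.
With the change, x* = 0.426/0.00343 = 124; it rises from 93.2.

x* ≈ 124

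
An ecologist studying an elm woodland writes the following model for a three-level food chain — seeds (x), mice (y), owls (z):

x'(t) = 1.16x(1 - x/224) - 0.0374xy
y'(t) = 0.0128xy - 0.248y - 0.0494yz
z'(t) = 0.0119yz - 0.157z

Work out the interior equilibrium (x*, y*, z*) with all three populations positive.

From dz/dt = 0: 0.0119y* = 0.157, so y* = 13.2.
From dx/dt = 0: 1.16(1 - x*/224) = 0.0374·13.2, giving x* = 224·(1 - 0.425) = 129.
From dy/dt = 0: 0.0128·129 - 0.248 = 0.0494z*, so z* = 1.4/0.0494 = 28.3.

x* ≈ 129, y* ≈ 13.2, z* ≈ 28.3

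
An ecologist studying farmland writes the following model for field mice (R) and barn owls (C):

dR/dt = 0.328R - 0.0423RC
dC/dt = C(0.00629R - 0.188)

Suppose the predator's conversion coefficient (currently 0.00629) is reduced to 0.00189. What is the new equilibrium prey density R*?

R* ≈ 99.5

At the interior fixed point, setting dC/dt = 0 with C > 0 fixes R* = (predator death rate)/(RC coefficient) — independent of the other coefficients.
With the change, R* = 0.188/0.00189 = 99.5; it rises from 29.9.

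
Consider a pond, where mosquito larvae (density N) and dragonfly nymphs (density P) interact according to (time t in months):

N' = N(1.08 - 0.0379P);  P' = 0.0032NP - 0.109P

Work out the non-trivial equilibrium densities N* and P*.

N* ≈ 34.1, P* ≈ 28.5

Set dP/dt = 0 with P > 0: 0.0032N - 0.109 = 0, so N* = 0.109/0.0032 = 34.1.
Set dN/dt = 0 with N > 0: 1.08 - 0.0379P = 0, so P* = 1.08/0.0379 = 28.5.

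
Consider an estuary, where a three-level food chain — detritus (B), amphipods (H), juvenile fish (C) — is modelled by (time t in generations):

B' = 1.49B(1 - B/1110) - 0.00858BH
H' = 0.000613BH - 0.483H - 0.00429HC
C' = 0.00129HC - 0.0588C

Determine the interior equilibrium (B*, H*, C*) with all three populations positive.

B* ≈ 819, H* ≈ 45.6, C* ≈ 4.39

From dC/dt = 0: 0.00129H* = 0.0588, so H* = 45.6.
From dB/dt = 0: 1.49(1 - B*/1110) = 0.00858·45.6, giving B* = 1110·(1 - 0.262) = 819.
From dH/dt = 0: 0.000613·819 - 0.483 = 0.00429C*, so C* = 0.0188/0.00429 = 4.39.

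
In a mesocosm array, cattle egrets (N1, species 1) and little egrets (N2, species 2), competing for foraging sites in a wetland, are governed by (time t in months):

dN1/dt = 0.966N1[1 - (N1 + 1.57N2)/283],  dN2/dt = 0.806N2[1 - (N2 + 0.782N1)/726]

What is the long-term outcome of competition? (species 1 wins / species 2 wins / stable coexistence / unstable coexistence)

species 2 excludes species 1

Compare the nullcline intercepts: K1/α12 = 283/1.57 = 180 < K2 = 726; K2/α21 = 726/0.782 = 928 > K1 = 283.
Since the inequalities point opposite ways, species 2 can invade but species 1 cannot.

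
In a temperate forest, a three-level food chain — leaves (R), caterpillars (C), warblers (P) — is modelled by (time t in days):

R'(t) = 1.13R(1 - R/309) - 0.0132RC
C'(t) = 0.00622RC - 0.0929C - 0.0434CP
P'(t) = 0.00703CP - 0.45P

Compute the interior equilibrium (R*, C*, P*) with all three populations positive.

R* ≈ 77.9, C* ≈ 64, P* ≈ 9.03

From dP/dt = 0: 0.00703C* = 0.45, so C* = 64.
From dR/dt = 0: 1.13(1 - R*/309) = 0.0132·64, giving R* = 309·(1 - 0.748) = 77.9.
From dC/dt = 0: 0.00622·77.9 - 0.0929 = 0.0434P*, so P* = 0.392/0.0434 = 9.03.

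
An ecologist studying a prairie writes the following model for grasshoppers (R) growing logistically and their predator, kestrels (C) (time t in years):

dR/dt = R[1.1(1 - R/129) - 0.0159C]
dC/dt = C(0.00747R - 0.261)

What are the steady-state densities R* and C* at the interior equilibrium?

R* ≈ 34.9, C* ≈ 50.4

From dC/dt = 0 with C > 0: 0.00747R* = 0.261, so R* = 34.9.
Substitute into dR/dt = 0: 1.1(1 - 34.9/129) = 0.0159C*.
The bracket is 0.729, giving C* = 0.802/0.0159 = 50.4.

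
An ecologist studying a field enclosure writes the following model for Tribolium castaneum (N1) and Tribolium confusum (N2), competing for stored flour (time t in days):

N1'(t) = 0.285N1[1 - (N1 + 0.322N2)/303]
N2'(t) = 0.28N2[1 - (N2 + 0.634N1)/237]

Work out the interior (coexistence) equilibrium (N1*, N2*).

Setting both brackets to zero gives the nullclines N1 + 0.322N2 = 303 and 0.634N1 + N2 = 237.
Substituting N2 = 237 - 0.634N1 into the first: N1(1 - 0.322·0.634) = 303 - 0.322·237.
So N1* = 227/0.796 = 285, and then N2* = 237 - 0.634·285 = 56.4.

N1* ≈ 285, N2* ≈ 56.4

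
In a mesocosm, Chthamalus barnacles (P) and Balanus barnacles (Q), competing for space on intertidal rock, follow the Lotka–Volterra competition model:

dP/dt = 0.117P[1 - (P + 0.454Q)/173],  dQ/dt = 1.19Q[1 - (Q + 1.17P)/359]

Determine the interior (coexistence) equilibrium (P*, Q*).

Setting both brackets to zero gives the nullclines P + 0.454Q = 173 and 1.17P + Q = 359.
Substituting Q = 359 - 1.17P into the first: P(1 - 0.454·1.17) = 173 - 0.454·359.
So P* = 10/0.469 = 21.4, and then Q* = 359 - 1.17·21.4 = 334.

P* ≈ 21.4, Q* ≈ 334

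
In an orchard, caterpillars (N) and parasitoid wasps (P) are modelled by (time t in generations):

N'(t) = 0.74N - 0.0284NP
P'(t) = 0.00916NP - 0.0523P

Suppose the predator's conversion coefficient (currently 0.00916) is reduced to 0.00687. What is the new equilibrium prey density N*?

N* ≈ 7.61

At the interior fixed point, setting dP/dt = 0 with P > 0 fixes N* = (predator death rate)/(NP coefficient) — independent of the other coefficients.
With the change, N* = 0.0523/0.00687 = 7.61; it rises from 5.71.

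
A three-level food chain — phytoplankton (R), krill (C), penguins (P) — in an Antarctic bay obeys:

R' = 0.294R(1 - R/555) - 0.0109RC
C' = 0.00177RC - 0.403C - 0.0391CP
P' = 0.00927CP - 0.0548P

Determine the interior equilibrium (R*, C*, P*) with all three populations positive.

From dP/dt = 0: 0.00927C* = 0.0548, so C* = 5.91.
From dR/dt = 0: 0.294(1 - R*/555) = 0.0109·5.91, giving R* = 555·(1 - 0.219) = 433.
From dC/dt = 0: 0.00177·433 - 0.403 = 0.0391P*, so P* = 0.364/0.0391 = 9.31.

R* ≈ 433, C* ≈ 5.91, P* ≈ 9.31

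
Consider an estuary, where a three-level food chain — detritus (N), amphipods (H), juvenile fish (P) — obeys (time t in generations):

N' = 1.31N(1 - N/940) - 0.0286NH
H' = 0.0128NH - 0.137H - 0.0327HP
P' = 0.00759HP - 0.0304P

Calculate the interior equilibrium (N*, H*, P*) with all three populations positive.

From dP/dt = 0: 0.00759H* = 0.0304, so H* = 4.01.
From dN/dt = 0: 1.31(1 - N*/940) = 0.0286·4.01, giving N* = 940·(1 - 0.0874) = 858.
From dH/dt = 0: 0.0128·858 - 0.137 = 0.0327P*, so P* = 10.8/0.0327 = 332.

N* ≈ 858, H* ≈ 4.01, P* ≈ 332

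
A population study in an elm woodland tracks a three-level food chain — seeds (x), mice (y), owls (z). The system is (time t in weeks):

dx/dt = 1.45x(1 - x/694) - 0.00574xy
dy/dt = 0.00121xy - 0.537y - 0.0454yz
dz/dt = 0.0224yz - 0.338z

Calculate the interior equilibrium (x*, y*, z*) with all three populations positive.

x* ≈ 653, y* ≈ 15.1, z* ≈ 5.56

From dz/dt = 0: 0.0224y* = 0.338, so y* = 15.1.
From dx/dt = 0: 1.45(1 - x*/694) = 0.00574·15.1, giving x* = 694·(1 - 0.0597) = 653.
From dy/dt = 0: 0.00121·653 - 0.537 = 0.0454z*, so z* = 0.253/0.0454 = 5.56.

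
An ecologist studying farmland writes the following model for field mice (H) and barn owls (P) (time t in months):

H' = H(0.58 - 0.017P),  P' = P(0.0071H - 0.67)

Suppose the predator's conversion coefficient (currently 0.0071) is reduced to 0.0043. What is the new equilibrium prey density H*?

H* ≈ 156

At the interior fixed point, setting dP/dt = 0 with P > 0 fixes H* = (predator death rate)/(HP coefficient) — independent of the other coefficients.
With the change, H* = 0.67/0.0043 = 156; it rises from 94.4.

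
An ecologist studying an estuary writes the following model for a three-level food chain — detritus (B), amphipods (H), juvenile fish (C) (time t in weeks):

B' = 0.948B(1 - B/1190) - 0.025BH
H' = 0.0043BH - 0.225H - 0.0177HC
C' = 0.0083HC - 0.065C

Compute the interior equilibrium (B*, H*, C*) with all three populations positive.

B* ≈ 944, H* ≈ 7.83, C* ≈ 217

From dC/dt = 0: 0.0083H* = 0.065, so H* = 7.83.
From dB/dt = 0: 0.948(1 - B*/1190) = 0.025·7.83, giving B* = 1190·(1 - 0.207) = 944.
From dH/dt = 0: 0.0043·944 - 0.225 = 0.0177C*, so C* = 3.84/0.0177 = 217.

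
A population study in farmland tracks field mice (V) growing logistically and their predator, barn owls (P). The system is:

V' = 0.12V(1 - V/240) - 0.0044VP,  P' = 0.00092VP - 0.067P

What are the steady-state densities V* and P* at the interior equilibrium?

V* ≈ 72.8, P* ≈ 19

From dP/dt = 0 with P > 0: 0.00092V* = 0.067, so V* = 72.8.
Substitute into dV/dt = 0: 0.12(1 - 72.8/240) = 0.0044P*.
The bracket is 0.697, giving P* = 0.0836/0.0044 = 19.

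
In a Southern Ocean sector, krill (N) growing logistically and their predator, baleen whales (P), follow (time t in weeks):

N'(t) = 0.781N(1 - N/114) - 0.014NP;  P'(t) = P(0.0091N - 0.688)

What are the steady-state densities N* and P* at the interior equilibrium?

N* ≈ 75.6, P* ≈ 18.8

From dP/dt = 0 with P > 0: 0.0091N* = 0.688, so N* = 75.6.
Substitute into dN/dt = 0: 0.781(1 - 75.6/114) = 0.014P*.
The bracket is 0.337, giving P* = 0.263/0.014 = 18.8.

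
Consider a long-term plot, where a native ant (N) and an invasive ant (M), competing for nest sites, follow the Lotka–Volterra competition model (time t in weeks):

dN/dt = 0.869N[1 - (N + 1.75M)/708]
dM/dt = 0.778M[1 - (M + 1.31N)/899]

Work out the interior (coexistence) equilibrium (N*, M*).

N* ≈ 669, M* ≈ 22

Setting both brackets to zero gives the nullclines N + 1.75M = 708 and 1.31N + M = 899.
Substituting M = 899 - 1.31N into the first: N(1 - 1.75·1.31) = 708 - 1.75·899.
So N* = -865/-1.29 = 669, and then M* = 899 - 1.31·669 = 22.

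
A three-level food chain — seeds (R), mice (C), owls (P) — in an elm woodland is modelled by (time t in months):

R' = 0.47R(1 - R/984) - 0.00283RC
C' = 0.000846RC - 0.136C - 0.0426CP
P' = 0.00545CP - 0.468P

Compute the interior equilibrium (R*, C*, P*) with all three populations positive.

R* ≈ 475, C* ≈ 85.9, P* ≈ 6.24

From dP/dt = 0: 0.00545C* = 0.468, so C* = 85.9.
From dR/dt = 0: 0.47(1 - R*/984) = 0.00283·85.9, giving R* = 984·(1 - 0.517) = 475.
From dC/dt = 0: 0.000846·475 - 0.136 = 0.0426P*, so P* = 0.266/0.0426 = 6.24.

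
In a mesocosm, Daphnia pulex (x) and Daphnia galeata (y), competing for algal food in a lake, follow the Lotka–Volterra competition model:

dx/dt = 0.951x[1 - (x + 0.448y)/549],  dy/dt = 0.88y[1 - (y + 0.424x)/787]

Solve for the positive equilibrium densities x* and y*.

Setting both brackets to zero gives the nullclines x + 0.448y = 549 and 0.424x + y = 787.
Substituting y = 787 - 0.424x into the first: x(1 - 0.448·0.424) = 549 - 0.448·787.
So x* = 196/0.81 = 242, and then y* = 787 - 0.424·242 = 684.

x* ≈ 242, y* ≈ 684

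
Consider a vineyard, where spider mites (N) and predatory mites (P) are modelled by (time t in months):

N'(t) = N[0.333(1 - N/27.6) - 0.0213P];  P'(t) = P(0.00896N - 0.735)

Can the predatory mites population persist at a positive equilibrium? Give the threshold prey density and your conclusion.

The predator equation gives dP/dt > 0 only when N > 0.735/0.00896 = 82.
Without the predator, N → K = 27.6. Since 27.6 < 82, the predator cannot invade.

Threshold N = 82; K < 82, so no, the predator goes extinct.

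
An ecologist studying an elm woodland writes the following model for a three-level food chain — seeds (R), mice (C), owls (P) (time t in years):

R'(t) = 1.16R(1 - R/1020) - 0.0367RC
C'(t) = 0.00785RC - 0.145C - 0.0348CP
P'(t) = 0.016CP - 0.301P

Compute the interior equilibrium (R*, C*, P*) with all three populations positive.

R* ≈ 413, C* ≈ 18.8, P* ≈ 89

From dP/dt = 0: 0.016C* = 0.301, so C* = 18.8.
From dR/dt = 0: 1.16(1 - R*/1020) = 0.0367·18.8, giving R* = 1020·(1 - 0.595) = 413.
From dC/dt = 0: 0.00785·413 - 0.145 = 0.0348P*, so P* = 3.1/0.0348 = 89.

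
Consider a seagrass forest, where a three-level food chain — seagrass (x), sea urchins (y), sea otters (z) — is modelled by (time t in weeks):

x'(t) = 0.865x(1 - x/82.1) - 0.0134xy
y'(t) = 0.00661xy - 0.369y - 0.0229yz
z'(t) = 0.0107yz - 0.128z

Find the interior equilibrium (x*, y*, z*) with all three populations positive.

x* ≈ 66.9, y* ≈ 12, z* ≈ 3.19

From dz/dt = 0: 0.0107y* = 0.128, so y* = 12.
From dx/dt = 0: 0.865(1 - x*/82.1) = 0.0134·12, giving x* = 82.1·(1 - 0.185) = 66.9.
From dy/dt = 0: 0.00661·66.9 - 0.369 = 0.0229z*, so z* = 0.0731/0.0229 = 3.19.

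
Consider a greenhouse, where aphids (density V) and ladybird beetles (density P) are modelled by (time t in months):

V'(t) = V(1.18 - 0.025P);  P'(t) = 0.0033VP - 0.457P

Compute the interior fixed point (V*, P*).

V* ≈ 138, P* ≈ 47.2

Set dP/dt = 0 with P > 0: 0.0033V - 0.457 = 0, so V* = 0.457/0.0033 = 138.
Set dV/dt = 0 with V > 0: 1.18 - 0.025P = 0, so P* = 1.18/0.025 = 47.2.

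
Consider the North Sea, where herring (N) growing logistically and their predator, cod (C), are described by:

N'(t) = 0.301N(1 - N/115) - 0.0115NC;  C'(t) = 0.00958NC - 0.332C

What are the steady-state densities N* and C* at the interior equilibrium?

From dC/dt = 0 with C > 0: 0.00958N* = 0.332, so N* = 34.7.
Substitute into dN/dt = 0: 0.301(1 - 34.7/115) = 0.0115C*.
The bracket is 0.699, giving C* = 0.21/0.0115 = 18.3.

N* ≈ 34.7, C* ≈ 18.3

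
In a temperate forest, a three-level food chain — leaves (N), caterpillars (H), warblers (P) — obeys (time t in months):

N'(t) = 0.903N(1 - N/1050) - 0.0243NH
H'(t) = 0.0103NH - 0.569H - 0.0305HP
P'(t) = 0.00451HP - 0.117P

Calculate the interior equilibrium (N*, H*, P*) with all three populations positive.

From dP/dt = 0: 0.00451H* = 0.117, so H* = 25.9.
From dN/dt = 0: 0.903(1 - N*/1050) = 0.0243·25.9, giving N* = 1050·(1 - 0.698) = 317.
From dH/dt = 0: 0.0103·317 - 0.569 = 0.0305P*, so P* = 2.7/0.0305 = 88.4.

N* ≈ 317, H* ≈ 25.9, P* ≈ 88.4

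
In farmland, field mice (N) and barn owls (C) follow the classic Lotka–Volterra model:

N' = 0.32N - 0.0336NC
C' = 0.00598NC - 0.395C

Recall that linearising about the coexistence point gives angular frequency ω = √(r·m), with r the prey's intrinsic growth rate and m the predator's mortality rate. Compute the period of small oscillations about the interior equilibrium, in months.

Here r = 0.32 and m = 0.395, so r·m = 0.126.
ω = √0.126 = 0.356 per month, hence T = 2π/ω ≈ 17.7 months.

T ≈ 17.7 months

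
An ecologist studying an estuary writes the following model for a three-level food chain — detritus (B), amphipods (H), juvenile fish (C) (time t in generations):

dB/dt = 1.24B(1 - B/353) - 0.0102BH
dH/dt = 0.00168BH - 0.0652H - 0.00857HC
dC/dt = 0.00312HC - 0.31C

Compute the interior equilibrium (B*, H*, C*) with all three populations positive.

B* ≈ 64.5, H* ≈ 99.4, C* ≈ 5.03

From dC/dt = 0: 0.00312H* = 0.31, so H* = 99.4.
From dB/dt = 0: 1.24(1 - B*/353) = 0.0102·99.4, giving B* = 353·(1 - 0.817) = 64.5.
From dH/dt = 0: 0.00168·64.5 - 0.0652 = 0.00857C*, so C* = 0.0431/0.00857 = 5.03.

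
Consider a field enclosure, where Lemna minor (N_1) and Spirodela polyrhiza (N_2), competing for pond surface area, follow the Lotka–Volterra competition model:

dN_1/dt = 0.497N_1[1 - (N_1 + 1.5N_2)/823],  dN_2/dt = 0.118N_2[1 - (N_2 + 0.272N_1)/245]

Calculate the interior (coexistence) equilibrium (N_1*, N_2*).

N_1* ≈ 769, N_2* ≈ 35.7

Setting both brackets to zero gives the nullclines N_1 + 1.5N_2 = 823 and 0.272N_1 + N_2 = 245.
Substituting N_2 = 245 - 0.272N_1 into the first: N_1(1 - 1.5·0.272) = 823 - 1.5·245.
So N_1* = 456/0.592 = 769, and then N_2* = 245 - 0.272·769 = 35.7.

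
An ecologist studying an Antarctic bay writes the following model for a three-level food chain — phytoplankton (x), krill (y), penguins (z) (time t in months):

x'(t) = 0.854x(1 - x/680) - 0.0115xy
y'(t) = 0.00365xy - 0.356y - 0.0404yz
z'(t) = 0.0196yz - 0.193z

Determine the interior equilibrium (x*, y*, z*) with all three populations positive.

From dz/dt = 0: 0.0196y* = 0.193, so y* = 9.85.
From dx/dt = 0: 0.854(1 - x*/680) = 0.0115·9.85, giving x* = 680·(1 - 0.133) = 590.
From dy/dt = 0: 0.00365·590 - 0.356 = 0.0404z*, so z* = 1.8/0.0404 = 44.5.

x* ≈ 590, y* ≈ 9.85, z* ≈ 44.5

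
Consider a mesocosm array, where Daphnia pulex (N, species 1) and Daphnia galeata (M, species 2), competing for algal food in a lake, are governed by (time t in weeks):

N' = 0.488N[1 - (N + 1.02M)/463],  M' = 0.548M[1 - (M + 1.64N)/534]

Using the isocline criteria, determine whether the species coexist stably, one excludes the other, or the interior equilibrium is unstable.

unstable coexistence (outcome depends on initial conditions)

Compare the nullcline intercepts: K1/α12 = 463/1.02 = 454 < K2 = 534; K2/α21 = 534/1.64 = 326 < K1 = 463.
Since both are reversed, neither can invade when rare; the interior point is a saddle.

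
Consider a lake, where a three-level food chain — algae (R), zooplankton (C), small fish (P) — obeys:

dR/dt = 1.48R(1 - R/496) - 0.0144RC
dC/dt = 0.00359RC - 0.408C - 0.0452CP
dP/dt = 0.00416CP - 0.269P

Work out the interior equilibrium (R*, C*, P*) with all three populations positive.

R* ≈ 184, C* ≈ 64.7, P* ≈ 5.58

From dP/dt = 0: 0.00416C* = 0.269, so C* = 64.7.
From dR/dt = 0: 1.48(1 - R*/496) = 0.0144·64.7, giving R* = 496·(1 - 0.629) = 184.
From dC/dt = 0: 0.00359·184 - 0.408 = 0.0452P*, so P* = 0.252/0.0452 = 5.58.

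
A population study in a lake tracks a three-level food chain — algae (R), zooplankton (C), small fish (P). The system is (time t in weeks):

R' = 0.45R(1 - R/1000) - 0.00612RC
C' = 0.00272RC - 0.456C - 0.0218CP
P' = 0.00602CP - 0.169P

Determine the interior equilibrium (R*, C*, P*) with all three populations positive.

R* ≈ 618, C* ≈ 28.1, P* ≈ 56.2

From dP/dt = 0: 0.00602C* = 0.169, so C* = 28.1.
From dR/dt = 0: 0.45(1 - R*/1000) = 0.00612·28.1, giving R* = 1000·(1 - 0.382) = 618.
From dC/dt = 0: 0.00272·618 - 0.456 = 0.0218P*, so P* = 1.23/0.0218 = 56.2.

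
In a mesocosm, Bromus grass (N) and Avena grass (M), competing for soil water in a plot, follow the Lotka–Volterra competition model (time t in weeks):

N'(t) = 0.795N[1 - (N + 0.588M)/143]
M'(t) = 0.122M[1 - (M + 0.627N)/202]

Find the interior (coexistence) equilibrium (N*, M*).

N* ≈ 38.4, M* ≈ 178

Setting both brackets to zero gives the nullclines N + 0.588M = 143 and 0.627N + M = 202.
Substituting M = 202 - 0.627N into the first: N(1 - 0.588·0.627) = 143 - 0.588·202.
So N* = 24.2/0.631 = 38.4, and then M* = 202 - 0.627·38.4 = 178.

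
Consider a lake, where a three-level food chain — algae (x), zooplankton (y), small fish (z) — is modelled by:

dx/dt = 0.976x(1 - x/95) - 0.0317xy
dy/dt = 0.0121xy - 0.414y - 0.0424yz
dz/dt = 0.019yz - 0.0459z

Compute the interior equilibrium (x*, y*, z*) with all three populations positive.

From dz/dt = 0: 0.019y* = 0.0459, so y* = 2.42.
From dx/dt = 0: 0.976(1 - x*/95) = 0.0317·2.42, giving x* = 95·(1 - 0.0785) = 87.5.
From dy/dt = 0: 0.0121·87.5 - 0.414 = 0.0424z*, so z* = 0.645/0.0424 = 15.2.

x* ≈ 87.5, y* ≈ 2.42, z* ≈ 15.2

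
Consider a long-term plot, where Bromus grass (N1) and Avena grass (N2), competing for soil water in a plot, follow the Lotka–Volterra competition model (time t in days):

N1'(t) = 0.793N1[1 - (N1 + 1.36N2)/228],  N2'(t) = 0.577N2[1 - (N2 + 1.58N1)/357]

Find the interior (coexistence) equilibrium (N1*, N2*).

N1* ≈ 224, N2* ≈ 2.82

Setting both brackets to zero gives the nullclines N1 + 1.36N2 = 228 and 1.58N1 + N2 = 357.
Substituting N2 = 357 - 1.58N1 into the first: N1(1 - 1.36·1.58) = 228 - 1.36·357.
So N1* = -258/-1.15 = 224, and then N2* = 357 - 1.58·224 = 2.82.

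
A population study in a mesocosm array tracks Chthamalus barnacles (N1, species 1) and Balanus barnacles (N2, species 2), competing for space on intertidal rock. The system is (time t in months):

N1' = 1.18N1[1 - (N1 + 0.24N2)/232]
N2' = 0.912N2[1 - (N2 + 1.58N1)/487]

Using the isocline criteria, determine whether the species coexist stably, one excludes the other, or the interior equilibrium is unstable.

Compare the nullcline intercepts: K1/α12 = 232/0.24 = 967 > K2 = 487; K2/α21 = 487/1.58 = 308 > K1 = 232.
Since both inequalities hold, each species can invade when rare, so the interior equilibrium is stable.

stable coexistence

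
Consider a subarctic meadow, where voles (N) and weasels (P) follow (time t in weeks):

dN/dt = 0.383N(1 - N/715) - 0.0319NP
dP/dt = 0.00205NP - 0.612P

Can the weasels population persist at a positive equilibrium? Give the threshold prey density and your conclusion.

Threshold N = 299; K > 299, so yes, the predator persists.

The predator equation gives dP/dt > 0 only when N > 0.612/0.00205 = 299.
Without the predator, N → K = 715. Since 715 > 299, the predator can invade and persist.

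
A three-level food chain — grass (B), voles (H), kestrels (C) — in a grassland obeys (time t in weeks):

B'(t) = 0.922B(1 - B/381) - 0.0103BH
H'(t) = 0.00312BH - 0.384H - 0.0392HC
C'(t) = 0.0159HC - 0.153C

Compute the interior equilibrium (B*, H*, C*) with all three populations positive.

From dC/dt = 0: 0.0159H* = 0.153, so H* = 9.62.
From dB/dt = 0: 0.922(1 - B*/381) = 0.0103·9.62, giving B* = 381·(1 - 0.107) = 340.
From dH/dt = 0: 0.00312·340 - 0.384 = 0.0392C*, so C* = 0.677/0.0392 = 17.3.

B* ≈ 340, H* ≈ 9.62, C* ≈ 17.3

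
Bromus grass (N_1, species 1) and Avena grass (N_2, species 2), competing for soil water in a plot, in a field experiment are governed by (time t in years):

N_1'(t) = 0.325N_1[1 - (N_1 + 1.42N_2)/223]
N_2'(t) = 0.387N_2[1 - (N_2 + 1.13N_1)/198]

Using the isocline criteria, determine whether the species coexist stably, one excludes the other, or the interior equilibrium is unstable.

Compare the nullcline intercepts: K1/α12 = 223/1.42 = 157 < K2 = 198; K2/α21 = 198/1.13 = 175 < K1 = 223.
Since both are reversed, neither can invade when rare; the interior point is a saddle.

unstable coexistence (outcome depends on initial conditions)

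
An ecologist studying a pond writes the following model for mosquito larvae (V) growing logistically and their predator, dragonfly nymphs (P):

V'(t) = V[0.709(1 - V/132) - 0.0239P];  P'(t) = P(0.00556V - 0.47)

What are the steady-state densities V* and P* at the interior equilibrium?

V* ≈ 84.5, P* ≈ 10.7

From dP/dt = 0 with P > 0: 0.00556V* = 0.47, so V* = 84.5.
Substitute into dV/dt = 0: 0.709(1 - 84.5/132) = 0.0239P*.
The bracket is 0.36, giving P* = 0.255/0.0239 = 10.7.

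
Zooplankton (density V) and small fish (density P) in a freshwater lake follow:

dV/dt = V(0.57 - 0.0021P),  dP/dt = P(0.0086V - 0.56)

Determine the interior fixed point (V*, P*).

V* ≈ 65.1, P* ≈ 271

Set dP/dt = 0 with P > 0: 0.0086V - 0.56 = 0, so V* = 0.56/0.0086 = 65.1.
Set dV/dt = 0 with V > 0: 0.57 - 0.0021P = 0, so P* = 0.57/0.0021 = 271.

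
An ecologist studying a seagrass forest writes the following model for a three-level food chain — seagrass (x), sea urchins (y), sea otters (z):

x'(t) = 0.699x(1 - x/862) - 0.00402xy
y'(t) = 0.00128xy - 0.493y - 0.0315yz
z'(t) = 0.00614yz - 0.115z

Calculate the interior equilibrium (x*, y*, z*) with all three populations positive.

From dz/dt = 0: 0.00614y* = 0.115, so y* = 18.7.
From dx/dt = 0: 0.699(1 - x*/862) = 0.00402·18.7, giving x* = 862·(1 - 0.108) = 769.
From dy/dt = 0: 0.00128·769 - 0.493 = 0.0315z*, so z* = 0.492/0.0315 = 15.6.

x* ≈ 769, y* ≈ 18.7, z* ≈ 15.6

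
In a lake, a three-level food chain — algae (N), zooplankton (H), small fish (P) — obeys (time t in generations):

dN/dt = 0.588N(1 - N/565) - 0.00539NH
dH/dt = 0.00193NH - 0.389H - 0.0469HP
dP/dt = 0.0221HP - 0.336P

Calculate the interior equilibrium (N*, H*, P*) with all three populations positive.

N* ≈ 486, H* ≈ 15.2, P* ≈ 11.7

From dP/dt = 0: 0.0221H* = 0.336, so H* = 15.2.
From dN/dt = 0: 0.588(1 - N*/565) = 0.00539·15.2, giving N* = 565·(1 - 0.139) = 486.
From dH/dt = 0: 0.00193·486 - 0.389 = 0.0469P*, so P* = 0.549/0.0469 = 11.7.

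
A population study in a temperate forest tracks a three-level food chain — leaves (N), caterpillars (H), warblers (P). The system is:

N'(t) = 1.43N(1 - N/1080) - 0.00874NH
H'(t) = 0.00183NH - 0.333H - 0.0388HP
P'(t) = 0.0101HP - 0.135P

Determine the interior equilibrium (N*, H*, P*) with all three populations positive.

From dP/dt = 0: 0.0101H* = 0.135, so H* = 13.4.
From dN/dt = 0: 1.43(1 - N*/1080) = 0.00874·13.4, giving N* = 1080·(1 - 0.0817) = 992.
From dH/dt = 0: 0.00183·992 - 0.333 = 0.0388P*, so P* = 1.48/0.0388 = 38.2.

N* ≈ 992, H* ≈ 13.4, P* ≈ 38.2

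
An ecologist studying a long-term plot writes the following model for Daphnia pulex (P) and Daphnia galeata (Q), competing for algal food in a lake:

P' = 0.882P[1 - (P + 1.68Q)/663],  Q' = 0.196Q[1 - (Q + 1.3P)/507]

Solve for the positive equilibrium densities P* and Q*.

P* ≈ 159, Q* ≈ 300

Setting both brackets to zero gives the nullclines P + 1.68Q = 663 and 1.3P + Q = 507.
Substituting Q = 507 - 1.3P into the first: P(1 - 1.68·1.3) = 663 - 1.68·507.
So P* = -189/-1.18 = 159, and then Q* = 507 - 1.3·159 = 300.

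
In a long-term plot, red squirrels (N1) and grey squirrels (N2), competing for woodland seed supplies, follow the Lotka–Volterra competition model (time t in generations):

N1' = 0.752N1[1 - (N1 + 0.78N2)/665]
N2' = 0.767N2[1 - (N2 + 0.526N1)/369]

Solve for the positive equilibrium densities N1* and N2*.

N1* ≈ 640, N2* ≈ 32.6

Setting both brackets to zero gives the nullclines N1 + 0.78N2 = 665 and 0.526N1 + N2 = 369.
Substituting N2 = 369 - 0.526N1 into the first: N1(1 - 0.78·0.526) = 665 - 0.78·369.
So N1* = 377/0.59 = 640, and then N2* = 369 - 0.526·640 = 32.6.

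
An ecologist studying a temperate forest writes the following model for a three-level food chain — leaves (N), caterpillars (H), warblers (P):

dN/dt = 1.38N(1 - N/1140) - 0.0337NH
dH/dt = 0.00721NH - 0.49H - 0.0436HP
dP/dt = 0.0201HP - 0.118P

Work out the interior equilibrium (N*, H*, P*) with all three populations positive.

N* ≈ 977, H* ≈ 5.87, P* ≈ 150

From dP/dt = 0: 0.0201H* = 0.118, so H* = 5.87.
From dN/dt = 0: 1.38(1 - N*/1140) = 0.0337·5.87, giving N* = 1140·(1 - 0.143) = 977.
From dH/dt = 0: 0.00721·977 - 0.49 = 0.0436P*, so P* = 6.55/0.0436 = 150.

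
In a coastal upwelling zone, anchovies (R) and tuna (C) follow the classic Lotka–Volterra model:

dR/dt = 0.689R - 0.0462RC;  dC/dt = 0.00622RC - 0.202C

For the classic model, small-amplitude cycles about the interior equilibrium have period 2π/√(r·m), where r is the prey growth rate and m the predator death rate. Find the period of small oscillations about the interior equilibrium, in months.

Here r = 0.689 and m = 0.202, so r·m = 0.139.
ω = √0.139 = 0.373 per month, hence T = 2π/ω ≈ 16.8 months.

T ≈ 16.8 months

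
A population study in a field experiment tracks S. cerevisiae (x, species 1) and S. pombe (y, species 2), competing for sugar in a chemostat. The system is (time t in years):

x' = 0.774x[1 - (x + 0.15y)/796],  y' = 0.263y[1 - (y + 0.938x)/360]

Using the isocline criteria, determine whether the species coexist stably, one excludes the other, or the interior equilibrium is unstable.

species 1 excludes species 2

Compare the nullcline intercepts: K1/α12 = 796/0.15 = 5310 > K2 = 360; K2/α21 = 360/0.938 = 384 < K1 = 796.
Since the inequalities point opposite ways, species 1 can invade but species 2 cannot.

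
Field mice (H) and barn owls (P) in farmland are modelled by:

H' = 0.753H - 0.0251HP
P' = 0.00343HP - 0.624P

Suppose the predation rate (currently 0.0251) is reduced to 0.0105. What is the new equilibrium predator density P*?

At the interior fixed point, setting dH/dt = 0 with H > 0 fixes P* = (prey growth rate)/(HP coefficient) — independent of the other coefficients.
With the change, P* = 0.753/0.0105 = 71.7; it rises from 30.

P* ≈ 71.7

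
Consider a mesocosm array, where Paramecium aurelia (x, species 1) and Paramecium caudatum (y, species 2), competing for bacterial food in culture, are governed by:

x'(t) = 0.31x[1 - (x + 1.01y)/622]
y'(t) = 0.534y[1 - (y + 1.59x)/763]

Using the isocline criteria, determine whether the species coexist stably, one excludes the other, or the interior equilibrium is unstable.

unstable coexistence (outcome depends on initial conditions)

Compare the nullcline intercepts: K1/α12 = 622/1.01 = 616 < K2 = 763; K2/α21 = 763/1.59 = 480 < K1 = 622.
Since both are reversed, neither can invade when rare; the interior point is a saddle.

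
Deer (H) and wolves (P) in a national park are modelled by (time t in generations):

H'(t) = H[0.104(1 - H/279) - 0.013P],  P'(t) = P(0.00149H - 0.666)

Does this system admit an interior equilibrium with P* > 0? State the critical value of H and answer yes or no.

Threshold H = 447; K < 447, so no, the predator goes extinct.

The predator equation gives dP/dt > 0 only when H > 0.666/0.00149 = 447.
Without the predator, H → K = 279. Since 279 < 447, the predator cannot invade.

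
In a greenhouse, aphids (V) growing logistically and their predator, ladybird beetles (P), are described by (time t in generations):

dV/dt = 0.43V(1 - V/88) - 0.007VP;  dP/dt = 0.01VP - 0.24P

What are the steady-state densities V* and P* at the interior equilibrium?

From dP/dt = 0 with P > 0: 0.01V* = 0.24, so V* = 24.
Substitute into dV/dt = 0: 0.43(1 - 24/88) = 0.007P*.
The bracket is 0.727, giving P* = 0.313/0.007 = 44.7.

V* ≈ 24, P* ≈ 44.7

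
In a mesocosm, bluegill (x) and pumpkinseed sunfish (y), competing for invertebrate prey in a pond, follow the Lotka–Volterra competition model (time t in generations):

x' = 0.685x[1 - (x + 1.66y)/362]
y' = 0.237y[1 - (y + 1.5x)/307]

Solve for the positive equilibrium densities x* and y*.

Setting both brackets to zero gives the nullclines x + 1.66y = 362 and 1.5x + y = 307.
Substituting y = 307 - 1.5x into the first: x(1 - 1.66·1.5) = 362 - 1.66·307.
So x* = -148/-1.49 = 99.1, and then y* = 307 - 1.5·99.1 = 158.

x* ≈ 99.1, y* ≈ 158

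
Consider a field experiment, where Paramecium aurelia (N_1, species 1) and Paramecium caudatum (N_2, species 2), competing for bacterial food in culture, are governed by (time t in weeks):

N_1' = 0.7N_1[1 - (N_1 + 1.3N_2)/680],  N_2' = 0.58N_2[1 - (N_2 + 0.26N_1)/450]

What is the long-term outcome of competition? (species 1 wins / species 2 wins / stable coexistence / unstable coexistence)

Compare the nullcline intercepts: K1/α12 = 680/1.3 = 523 > K2 = 450; K2/α21 = 450/0.26 = 1730 > K1 = 680.
Since both inequalities hold, each species can invade when rare, so the interior equilibrium is stable.

stable coexistence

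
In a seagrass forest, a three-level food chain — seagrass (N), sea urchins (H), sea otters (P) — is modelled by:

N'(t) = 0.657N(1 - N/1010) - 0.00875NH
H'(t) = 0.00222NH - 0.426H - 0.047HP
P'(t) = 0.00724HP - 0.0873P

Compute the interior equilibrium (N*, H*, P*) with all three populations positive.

N* ≈ 848, H* ≈ 12.1, P* ≈ 31

From dP/dt = 0: 0.00724H* = 0.0873, so H* = 12.1.
From dN/dt = 0: 0.657(1 - N*/1010) = 0.00875·12.1, giving N* = 1010·(1 - 0.161) = 848.
From dH/dt = 0: 0.00222·848 - 0.426 = 0.047P*, so P* = 1.46/0.047 = 31.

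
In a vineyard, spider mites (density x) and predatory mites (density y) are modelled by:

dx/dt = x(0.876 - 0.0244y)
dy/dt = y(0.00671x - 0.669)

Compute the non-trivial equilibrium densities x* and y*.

x* ≈ 99.7, y* ≈ 35.9

Set dy/dt = 0 with y > 0: 0.00671x - 0.669 = 0, so x* = 0.669/0.00671 = 99.7.
Set dx/dt = 0 with x > 0: 0.876 - 0.0244y = 0, so y* = 0.876/0.0244 = 35.9.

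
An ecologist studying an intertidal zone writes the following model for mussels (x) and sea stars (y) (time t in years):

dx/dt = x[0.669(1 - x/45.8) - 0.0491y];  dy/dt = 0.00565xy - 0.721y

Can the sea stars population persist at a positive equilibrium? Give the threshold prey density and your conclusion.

Threshold x = 128; K < 128, so no, the predator goes extinct.

The predator equation gives dy/dt > 0 only when x > 0.721/0.00565 = 128.
Without the predator, x → K = 45.8. Since 45.8 < 128, the predator cannot invade.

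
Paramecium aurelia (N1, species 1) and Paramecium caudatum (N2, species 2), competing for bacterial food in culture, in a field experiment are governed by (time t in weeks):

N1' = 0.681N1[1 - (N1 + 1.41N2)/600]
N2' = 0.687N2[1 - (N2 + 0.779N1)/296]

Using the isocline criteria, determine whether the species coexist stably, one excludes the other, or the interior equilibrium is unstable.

Compare the nullcline intercepts: K1/α12 = 600/1.41 = 426 > K2 = 296; K2/α21 = 296/0.779 = 380 < K1 = 600.
Since the inequalities point opposite ways, species 1 can invade but species 2 cannot.

species 1 excludes species 2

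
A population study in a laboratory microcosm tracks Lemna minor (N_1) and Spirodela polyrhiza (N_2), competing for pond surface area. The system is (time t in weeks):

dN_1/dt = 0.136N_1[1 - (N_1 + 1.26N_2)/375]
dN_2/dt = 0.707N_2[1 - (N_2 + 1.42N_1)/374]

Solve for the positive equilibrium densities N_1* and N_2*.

Setting both brackets to zero gives the nullclines N_1 + 1.26N_2 = 375 and 1.42N_1 + N_2 = 374.
Substituting N_2 = 374 - 1.42N_1 into the first: N_1(1 - 1.26·1.42) = 375 - 1.26·374.
So N_1* = -96.2/-0.789 = 122, and then N_2* = 374 - 1.42·122 = 201.

N_1* ≈ 122, N_2* ≈ 201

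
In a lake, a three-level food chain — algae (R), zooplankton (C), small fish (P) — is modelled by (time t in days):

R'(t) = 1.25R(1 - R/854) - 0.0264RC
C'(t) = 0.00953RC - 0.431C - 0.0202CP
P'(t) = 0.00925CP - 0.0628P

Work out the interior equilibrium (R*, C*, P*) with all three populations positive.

From dP/dt = 0: 0.00925C* = 0.0628, so C* = 6.79.
From dR/dt = 0: 1.25(1 - R*/854) = 0.0264·6.79, giving R* = 854·(1 - 0.143) = 732.
From dC/dt = 0: 0.00953·732 - 0.431 = 0.0202P*, so P* = 6.54/0.0202 = 324.

R* ≈ 732, C* ≈ 6.79, P* ≈ 324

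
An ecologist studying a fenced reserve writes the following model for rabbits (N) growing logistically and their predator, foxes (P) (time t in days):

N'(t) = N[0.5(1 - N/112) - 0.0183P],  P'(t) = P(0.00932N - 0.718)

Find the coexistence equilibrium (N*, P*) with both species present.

From dP/dt = 0 with P > 0: 0.00932N* = 0.718, so N* = 77.
Substitute into dN/dt = 0: 0.5(1 - 77/112) = 0.0183P*.
The bracket is 0.312, giving P* = 0.156/0.0183 = 8.53.

N* ≈ 77, P* ≈ 8.53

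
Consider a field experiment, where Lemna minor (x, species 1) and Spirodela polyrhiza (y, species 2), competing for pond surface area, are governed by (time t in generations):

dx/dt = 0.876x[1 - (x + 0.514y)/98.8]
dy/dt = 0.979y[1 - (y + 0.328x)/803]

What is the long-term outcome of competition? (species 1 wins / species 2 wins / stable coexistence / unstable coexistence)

species 2 excludes species 1

Compare the nullcline intercepts: K1/α12 = 98.8/0.514 = 192 < K2 = 803; K2/α21 = 803/0.328 = 2450 > K1 = 98.8.
Since the inequalities point opposite ways, species 2 can invade but species 1 cannot.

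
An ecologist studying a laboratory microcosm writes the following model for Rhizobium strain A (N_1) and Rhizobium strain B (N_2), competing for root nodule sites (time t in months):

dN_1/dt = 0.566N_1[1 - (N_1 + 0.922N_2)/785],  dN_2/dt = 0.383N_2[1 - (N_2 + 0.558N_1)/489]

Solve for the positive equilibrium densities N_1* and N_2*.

N_1* ≈ 688, N_2* ≈ 105

Setting both brackets to zero gives the nullclines N_1 + 0.922N_2 = 785 and 0.558N_1 + N_2 = 489.
Substituting N_2 = 489 - 0.558N_1 into the first: N_1(1 - 0.922·0.558) = 785 - 0.922·489.
So N_1* = 334/0.486 = 688, and then N_2* = 489 - 0.558·688 = 105.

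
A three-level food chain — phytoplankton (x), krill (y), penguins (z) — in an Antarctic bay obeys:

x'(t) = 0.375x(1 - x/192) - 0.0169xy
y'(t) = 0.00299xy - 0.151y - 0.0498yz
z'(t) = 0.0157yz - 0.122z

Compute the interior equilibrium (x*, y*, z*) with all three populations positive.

x* ≈ 125, y* ≈ 7.77, z* ≈ 4.46

From dz/dt = 0: 0.0157y* = 0.122, so y* = 7.77.
From dx/dt = 0: 0.375(1 - x*/192) = 0.0169·7.77, giving x* = 192·(1 - 0.35) = 125.
From dy/dt = 0: 0.00299·125 - 0.151 = 0.0498z*, so z* = 0.222/0.0498 = 4.46.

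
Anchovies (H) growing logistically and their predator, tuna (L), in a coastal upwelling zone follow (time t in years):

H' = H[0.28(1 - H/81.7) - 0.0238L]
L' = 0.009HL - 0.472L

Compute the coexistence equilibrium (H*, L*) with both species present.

H* ≈ 52.4, L* ≈ 4.21

From dL/dt = 0 with L > 0: 0.009H* = 0.472, so H* = 52.4.
Substitute into dH/dt = 0: 0.28(1 - 52.4/81.7) = 0.0238L*.
The bracket is 0.358, giving L* = 0.1/0.0238 = 4.21.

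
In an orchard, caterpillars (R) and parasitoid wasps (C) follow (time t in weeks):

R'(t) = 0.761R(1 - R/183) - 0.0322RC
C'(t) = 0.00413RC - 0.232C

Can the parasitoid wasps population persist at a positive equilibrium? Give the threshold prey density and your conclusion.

The predator equation gives dC/dt > 0 only when R > 0.232/0.00413 = 56.2.
Without the predator, R → K = 183. Since 183 > 56.2, the predator can invade and persist.

Threshold R = 56.2; K > 56.2, so yes, the predator persists.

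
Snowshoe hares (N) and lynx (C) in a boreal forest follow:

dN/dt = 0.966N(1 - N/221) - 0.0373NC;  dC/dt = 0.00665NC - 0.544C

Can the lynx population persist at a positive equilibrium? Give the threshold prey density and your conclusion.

The predator equation gives dC/dt > 0 only when N > 0.544/0.00665 = 81.8.
Without the predator, N → K = 221. Since 221 > 81.8, the predator can invade and persist.

Threshold N = 81.8; K > 81.8, so yes, the predator persists.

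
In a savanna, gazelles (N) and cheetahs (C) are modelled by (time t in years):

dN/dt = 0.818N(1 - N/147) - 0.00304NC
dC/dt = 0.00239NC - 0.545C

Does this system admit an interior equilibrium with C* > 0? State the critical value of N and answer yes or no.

Threshold N = 228; K < 228, so no, the predator goes extinct.

The predator equation gives dC/dt > 0 only when N > 0.545/0.00239 = 228.
Without the predator, N → K = 147. Since 147 < 228, the predator cannot invade.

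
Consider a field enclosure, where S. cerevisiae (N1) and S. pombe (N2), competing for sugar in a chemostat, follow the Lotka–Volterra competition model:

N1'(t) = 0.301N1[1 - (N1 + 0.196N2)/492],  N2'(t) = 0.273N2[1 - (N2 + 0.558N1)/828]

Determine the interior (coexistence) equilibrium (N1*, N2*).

Setting both brackets to zero gives the nullclines N1 + 0.196N2 = 492 and 0.558N1 + N2 = 828.
Substituting N2 = 828 - 0.558N1 into the first: N1(1 - 0.196·0.558) = 492 - 0.196·828.
So N1* = 330/0.891 = 370, and then N2* = 828 - 0.558·370 = 621.

N1* ≈ 370, N2* ≈ 621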